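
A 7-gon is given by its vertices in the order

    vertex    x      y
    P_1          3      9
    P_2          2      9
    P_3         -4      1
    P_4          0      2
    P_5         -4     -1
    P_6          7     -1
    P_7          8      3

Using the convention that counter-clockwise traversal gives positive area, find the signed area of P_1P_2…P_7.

75

P_1→P_2: (3)(9) − (2)(9) = 9
P_2→P_3: (2)(1) − (-4)(9) = 38
P_3→P_4: (-4)(2) − (0)(1) = -8
P_4→P_5: (0)(-1) − (-4)(2) = 8
P_5→P_6: (-4)(-1) − (7)(-1) = 11
P_6→P_7: (7)(3) − (8)(-1) = 29
P_7→P_1: (8)(9) − (3)(3) = 63
Σ = 150
Signed area = Σ/2 = 75 (positive ⇒ counter-clockwise traversal).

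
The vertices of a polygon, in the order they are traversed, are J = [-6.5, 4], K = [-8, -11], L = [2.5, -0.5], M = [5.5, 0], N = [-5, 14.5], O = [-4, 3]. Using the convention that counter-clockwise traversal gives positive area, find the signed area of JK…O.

Apply the shoelace (surveyor's) formula: 2A = Σ (x_i·y_{i+1} − x_{i+1}·y_i), indices taken mod 6.
Σ = (103.5) + (31.5) + (2.75) + (79.75) + (43) + (3.5) = 264
Signed area = Σ/2 = 132 (positive ⇒ counter-clockwise traversal).

132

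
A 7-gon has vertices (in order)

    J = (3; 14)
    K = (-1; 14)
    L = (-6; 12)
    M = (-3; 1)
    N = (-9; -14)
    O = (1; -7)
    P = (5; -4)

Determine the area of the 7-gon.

Apply the shoelace formula: 2A = Σ (x_i·y_{i+1} − x_{i+1}·y_i), indices taken mod 7.
J→K: (3)(14) − (-1)(14) = 56
K→L: (-1)(12) − (-6)(14) = 72
L→M: (-6)(1) − (-3)(12) = 30
M→N: (-3)(-14) − (-9)(1) = 51
N→O: (-9)(-7) − (1)(-14) = 77
O→P: (1)(-4) − (5)(-7) = 31
P→J: (5)(14) − (3)(-4) = 82
Σ = 399
Area = |Σ|/2 = 199.5.

199.5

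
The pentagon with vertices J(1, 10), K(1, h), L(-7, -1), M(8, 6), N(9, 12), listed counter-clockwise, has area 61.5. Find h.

6

The doubled signed area Σ (x_i y_{i+1} − x_{i+1} y_i) is linear in h.
With h=0 it equals 75; the coefficient of h is 8 (from the two edges through K).
So 8·h + 75 = 2·61.5 = 123 ⇒ h = 6.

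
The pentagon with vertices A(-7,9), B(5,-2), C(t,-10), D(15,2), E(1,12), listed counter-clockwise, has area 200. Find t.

The doubled signed area Σ (x_i y_{i+1} − x_{i+1} y_i) is linear in t.
With t=0 it equals 340; the coefficient of t is 4 (from the two edges through C).
So 4·t + 340 = 2·200 = 400 ⇒ t = 15.

15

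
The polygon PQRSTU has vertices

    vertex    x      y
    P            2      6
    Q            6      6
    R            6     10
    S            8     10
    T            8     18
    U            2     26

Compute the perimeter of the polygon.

48

|PQ| = √((4)² + (0)²) = √16 = 4
|QR| = √((0)² + (4)²) = √16 = 4
|RS| = √((2)² + (0)²) = √4 = 2
|ST| = √((0)² + (8)²) = √64 = 8
|TU| = √((-6)² + (8)²) = √100 = 10
|UP| = √((0)² + (-20)²) = √400 = 20
Perimeter = 4 + 4 + 2 + 8 + 10 + 20 = 48.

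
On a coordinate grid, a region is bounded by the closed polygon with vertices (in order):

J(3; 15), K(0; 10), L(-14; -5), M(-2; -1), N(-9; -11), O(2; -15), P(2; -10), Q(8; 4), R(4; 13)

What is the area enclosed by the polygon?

275.5

Apply the surveyor's formula: 2A = Σ (x_i·y_{i+1} − x_{i+1}·y_i), indices taken mod 9.
Cross-terms: 30, 140, 4, 13, 157, 10, 88, 88, 21  ⇒  Σ = 551
Area = |Σ|/2 = 275.5.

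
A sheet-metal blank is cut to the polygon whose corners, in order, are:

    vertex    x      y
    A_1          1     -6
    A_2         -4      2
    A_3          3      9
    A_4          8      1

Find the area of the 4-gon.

91

Apply the surveyor's formula: 2A = Σ (x_i·y_{i+1} − x_{i+1}·y_i), indices taken mod 4.
Σ = (-22) + (-42) + (-69) + (-49) = -182
Area = |Σ|/2 = 91.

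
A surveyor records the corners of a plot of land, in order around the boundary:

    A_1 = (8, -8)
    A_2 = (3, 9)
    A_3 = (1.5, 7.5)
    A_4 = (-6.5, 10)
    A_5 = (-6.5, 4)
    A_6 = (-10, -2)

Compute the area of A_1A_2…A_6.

Apply the shoelace (surveyor's) formula: 2A = Σ (x_i·y_{i+1} − x_{i+1}·y_i), indices taken mod 6.
Σ = (96) + (9) + (63.75) + (39) + (53) + (96) = 356.75
Area = |Σ|/2 = 178.375.

178.375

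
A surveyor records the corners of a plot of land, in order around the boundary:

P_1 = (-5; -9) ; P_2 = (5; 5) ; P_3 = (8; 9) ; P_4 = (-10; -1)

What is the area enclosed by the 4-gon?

96

Σ = (20) + (5) + (82) + (85) = 192
Area = |Σ|/2 = 96.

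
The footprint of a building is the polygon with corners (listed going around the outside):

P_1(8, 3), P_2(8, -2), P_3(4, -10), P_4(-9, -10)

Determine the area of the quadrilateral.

Apply the surveyor's formula: 2A = Σ (x_i·y_{i+1} − x_{i+1}·y_i), indices taken mod 4.
Cross-terms: -40, -72, -130, 53  ⇒  Σ = -189
Area = |Σ|/2 = 94.5.

94.5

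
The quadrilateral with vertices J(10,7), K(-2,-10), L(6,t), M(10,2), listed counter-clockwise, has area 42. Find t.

The doubled signed area Σ (x_i y_{i+1} − x_{i+1} y_i) is linear in t.
With t=0 it equals 36; the coefficient of t is -12 (from the two edges through L).
So -12·t + 36 = 2·42 = 84 ⇒ t = -4.

-4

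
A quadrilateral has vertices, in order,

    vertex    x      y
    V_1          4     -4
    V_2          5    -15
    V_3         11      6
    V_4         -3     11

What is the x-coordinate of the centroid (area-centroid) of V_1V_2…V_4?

Apply the surveyor's formula. First the cross-terms c_i = x_i·y_{i+1} − x_{i+1}·y_i:
  -40, 195, 139, -32  ⇒  2A = 262, A = 131.
Then Σ (x_i + x_{i+1})·c_i = 3840, so x̄ = 3840 / (6·131) = 640/131.

640/131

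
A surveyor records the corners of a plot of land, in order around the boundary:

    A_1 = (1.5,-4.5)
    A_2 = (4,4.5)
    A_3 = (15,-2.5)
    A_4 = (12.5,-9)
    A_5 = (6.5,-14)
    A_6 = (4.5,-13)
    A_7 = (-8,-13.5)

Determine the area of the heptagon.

201.5

Apply Gauss's area formula: 2A = Σ (x_i·y_{i+1} − x_{i+1}·y_i), indices taken mod 7.
Σ = (24.75) + (-77.5) + (-103.75) + (-116.5) + (-21.5) + (-164.75) + (56.25) = -403
Area = |Σ|/2 = 201.5.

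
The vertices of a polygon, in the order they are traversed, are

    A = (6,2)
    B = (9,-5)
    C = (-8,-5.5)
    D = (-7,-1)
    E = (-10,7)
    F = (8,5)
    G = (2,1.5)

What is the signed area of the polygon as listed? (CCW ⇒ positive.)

Apply the surveyor's formula: 2A = Σ (x_i·y_{i+1} − x_{i+1}·y_i), indices taken mod 7.
Σ = (-48) + (-89.5) + (-30.5) + (-59) + (-106) + (2) + (-5) = -336
Signed area = Σ/2 = -168 (negative ⇒ clockwise traversal).

-168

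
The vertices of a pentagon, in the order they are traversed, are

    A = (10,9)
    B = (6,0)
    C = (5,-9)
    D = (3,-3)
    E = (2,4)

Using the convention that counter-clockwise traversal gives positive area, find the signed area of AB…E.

Σ = (-54) + (-54) + (12) + (18) + (-22) = -100
Signed area = Σ/2 = -50 (negative ⇒ clockwise traversal).

-50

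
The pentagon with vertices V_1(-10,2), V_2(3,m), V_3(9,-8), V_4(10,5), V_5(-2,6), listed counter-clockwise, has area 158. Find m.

Write out the shoelace sum; only the two edges meeting at V_2 involve m:
2·Area = [((-10)·m − 3·2) + (3·(-8) − 9·m)] + 251
       = -19·m + 221 = 316
⇒ m = -5.

-5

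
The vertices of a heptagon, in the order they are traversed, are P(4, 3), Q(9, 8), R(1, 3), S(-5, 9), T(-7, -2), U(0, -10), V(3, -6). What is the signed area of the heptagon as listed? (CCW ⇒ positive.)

127

Σ = (5) + (19) + (24) + (73) + (70) + (30) + (33) = 254
Signed area = Σ/2 = 127 (positive ⇒ counter-clockwise traversal).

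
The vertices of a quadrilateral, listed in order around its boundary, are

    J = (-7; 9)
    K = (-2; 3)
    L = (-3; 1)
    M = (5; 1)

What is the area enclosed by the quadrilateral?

24

Apply the shoelace formula: 2A = Σ (x_i·y_{i+1} − x_{i+1}·y_i), indices taken mod 4.
J→K: (-7)(3) − (-2)(9) = -3
K→L: (-2)(1) − (-3)(3) = 7
L→M: (-3)(1) − (5)(1) = -8
M→J: (5)(9) − (-7)(1) = 52
Σ = 48
Area = |Σ|/2 = 24.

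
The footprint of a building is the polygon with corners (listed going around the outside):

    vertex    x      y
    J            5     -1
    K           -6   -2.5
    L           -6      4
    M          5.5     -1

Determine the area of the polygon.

37

Apply Gauss's area formula: 2A = Σ (x_i·y_{i+1} − x_{i+1}·y_i), indices taken mod 4.
J→K: (5)(-2.5) − (-6)(-1) = -18.5
K→L: (-6)(4) − (-6)(-2.5) = -39
L→M: (-6)(-1) − (5.5)(4) = -16
M→J: (5.5)(-1) − (5)(-1) = -0.5
Σ = -74
Area = |Σ|/2 = 37.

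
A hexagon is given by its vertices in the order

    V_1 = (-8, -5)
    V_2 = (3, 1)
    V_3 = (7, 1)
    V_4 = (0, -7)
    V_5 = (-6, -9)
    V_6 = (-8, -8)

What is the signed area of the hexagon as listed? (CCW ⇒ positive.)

Σ = (7) + (-4) + (-49) + (-42) + (-24) + (-24) = -136
Signed area = Σ/2 = -68 (negative ⇒ clockwise traversal).

-68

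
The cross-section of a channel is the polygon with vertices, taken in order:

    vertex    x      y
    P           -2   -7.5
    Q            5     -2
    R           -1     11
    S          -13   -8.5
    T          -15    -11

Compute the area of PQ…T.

176

Cross-terms: 41.5, 53, 151.5, 15.5, 90.5  ⇒  Σ = 352
Area = |Σ|/2 = 176.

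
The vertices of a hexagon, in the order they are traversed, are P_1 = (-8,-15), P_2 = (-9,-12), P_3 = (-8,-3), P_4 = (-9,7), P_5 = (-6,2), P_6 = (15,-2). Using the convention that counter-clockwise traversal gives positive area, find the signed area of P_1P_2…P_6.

-213

P_1→P_2: (-8)(-12) − (-9)(-15) = -39
P_2→P_3: (-9)(-3) − (-8)(-12) = -69
P_3→P_4: (-8)(7) − (-9)(-3) = -83
P_4→P_5: (-9)(2) − (-6)(7) = 24
P_5→P_6: (-6)(-2) − (15)(2) = -18
P_6→P_1: (15)(-15) − (-8)(-2) = -241
Σ = -426
Signed area = Σ/2 = -213 (negative ⇒ clockwise traversal).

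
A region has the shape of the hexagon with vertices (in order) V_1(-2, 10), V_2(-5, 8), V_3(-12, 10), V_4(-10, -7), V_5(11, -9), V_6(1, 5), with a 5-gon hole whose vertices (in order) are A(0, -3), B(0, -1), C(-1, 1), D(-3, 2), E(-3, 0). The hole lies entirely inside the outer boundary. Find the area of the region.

Outer boundary:
Apply the surveyor's formula: 2A = Σ (x_i·y_{i+1} − x_{i+1}·y_i), indices taken mod 6.
V_1→V_2: (-2)(8) − (-5)(10) = 34
V_2→V_3: (-5)(10) − (-12)(8) = 46
V_3→V_4: (-12)(-7) − (-10)(10) = 184
V_4→V_5: (-10)(-9) − (11)(-7) = 167
V_5→V_6: (11)(5) − (1)(-9) = 64
V_6→V_1: (1)(10) − (-2)(5) = 20
Σ = 515
Area = |Σ|/2 = 257.5.
Hole:
Apply the surveyor's formula: 2A = Σ (x_i·y_{i+1} − x_{i+1}·y_i), indices taken mod 5.
Cross-terms: 0, -1, 1, 6, 9  ⇒  Σ = 15
Area = |Σ|/2 = 7.5.
Net area = 257.5 − 7.5 = 250.

250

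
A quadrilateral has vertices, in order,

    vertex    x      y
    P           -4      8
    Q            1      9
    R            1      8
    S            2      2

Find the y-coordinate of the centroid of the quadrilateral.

Apply the shoelace (surveyor's) formula. First the cross-terms c_i = x_i·y_{i+1} − x_{i+1}·y_i:
  -44, -1, -14, 24  ⇒  2A = -35, A = -17.5.
Then Σ (y_i + y_{i+1})·c_i = -665, so ȳ = -665 / (6·(-17.5)) = 19/3.

19/3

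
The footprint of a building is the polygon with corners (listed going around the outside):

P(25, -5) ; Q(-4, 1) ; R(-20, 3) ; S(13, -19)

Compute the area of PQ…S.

382

Apply Gauss's area formula: 2A = Σ (x_i·y_{i+1} − x_{i+1}·y_i), indices taken mod 4.
Σ = (5) + (8) + (341) + (410) = 764
Area = |Σ|/2 = 382.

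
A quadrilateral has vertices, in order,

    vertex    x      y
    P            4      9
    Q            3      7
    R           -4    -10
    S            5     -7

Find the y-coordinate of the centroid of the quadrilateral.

-193/75

Apply the surveyor's formula. First the cross-terms c_i = x_i·y_{i+1} − x_{i+1}·y_i:
  1, -2, 78, 73  ⇒  2A = 150, A = 75.
Then Σ (y_i + y_{i+1})·c_i = -1158, so ȳ = -1158 / (6·75) = -193/75.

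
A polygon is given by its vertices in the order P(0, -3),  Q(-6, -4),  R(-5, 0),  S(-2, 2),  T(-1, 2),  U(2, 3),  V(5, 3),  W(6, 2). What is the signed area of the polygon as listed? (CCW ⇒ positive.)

-46

Cross-terms: -18, -20, -10, -2, -7, -9, -8, -18  ⇒  Σ = -92
Signed area = Σ/2 = -46 (negative ⇒ clockwise traversal).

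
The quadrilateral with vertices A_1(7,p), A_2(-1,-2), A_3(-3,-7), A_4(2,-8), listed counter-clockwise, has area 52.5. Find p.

8

The doubled signed area Σ (x_i y_{i+1} − x_{i+1} y_i) is linear in p.
With p=0 it equals 81; the coefficient of p is 3 (from the two edges through A_1).
So 3·p + 81 = 2·52.5 = 105 ⇒ p = 8.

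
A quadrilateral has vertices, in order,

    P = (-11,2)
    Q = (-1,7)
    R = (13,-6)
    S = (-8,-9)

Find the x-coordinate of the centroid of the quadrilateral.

Apply the shoelace formula. First the cross-terms c_i = x_i·y_{i+1} − x_{i+1}·y_i:
  -75, -85, -165, -115  ⇒  2A = -440, A = -220.
Then Σ (x_i + x_{i+1})·c_i = 1240, so x̄ = 1240 / (6·(-220)) = -31/33.

-31/33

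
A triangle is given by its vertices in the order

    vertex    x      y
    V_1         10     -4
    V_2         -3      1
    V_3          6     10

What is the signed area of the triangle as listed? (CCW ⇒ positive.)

-81

Σ = (-2) + (-36) + (-124) = -162
Signed area = Σ/2 = -81 (negative ⇒ clockwise traversal).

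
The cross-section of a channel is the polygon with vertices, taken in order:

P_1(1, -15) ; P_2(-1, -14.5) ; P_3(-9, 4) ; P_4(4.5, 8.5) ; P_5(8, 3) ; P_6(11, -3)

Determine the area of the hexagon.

Apply Gauss's area formula: 2A = Σ (x_i·y_{i+1} − x_{i+1}·y_i), indices taken mod 6.
Σ = (-29.5) + (-134.5) + (-94.5) + (-54.5) + (-57) + (-162) = -532
Area = |Σ|/2 = 266.

266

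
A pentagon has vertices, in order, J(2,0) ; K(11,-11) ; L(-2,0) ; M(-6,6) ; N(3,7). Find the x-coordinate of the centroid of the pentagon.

139/195

Apply the shoelace (surveyor's) formula. First the cross-terms c_i = x_i·y_{i+1} − x_{i+1}·y_i:
  -22, -22, -12, -60, -14  ⇒  2A = -130, A = -65.
Then Σ (x_i + x_{i+1})·c_i = -278, so x̄ = -278 / (6·(-65)) = 139/195.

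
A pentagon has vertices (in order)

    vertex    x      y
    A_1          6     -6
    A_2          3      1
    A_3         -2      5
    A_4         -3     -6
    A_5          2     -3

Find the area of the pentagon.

Σ = (24) + (17) + (27) + (21) + (6) = 95
Area = |Σ|/2 = 47.5.

47.5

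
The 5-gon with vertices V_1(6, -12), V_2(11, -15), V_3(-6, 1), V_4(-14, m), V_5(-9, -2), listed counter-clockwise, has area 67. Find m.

Write out the shoelace sum; only the two edges meeting at V_4 involve m:
2·Area = [((-6)·m − (-14)·1) + ((-14)·(-2) − (-9)·m)] + 83
       = 3·m + 125 = 134
⇒ m = 3.

3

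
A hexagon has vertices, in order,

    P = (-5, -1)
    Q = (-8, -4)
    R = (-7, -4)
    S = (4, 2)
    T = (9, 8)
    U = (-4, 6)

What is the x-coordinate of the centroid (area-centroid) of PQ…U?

7/38

Apply Gauss's area formula. First the cross-terms c_i = x_i·y_{i+1} − x_{i+1}·y_i:
  12, 4, 2, 14, 86, 34  ⇒  2A = 152, A = 76.
Then Σ (x_i + x_{i+1})·c_i = 84, so x̄ = 84 / (6·76) = 7/38.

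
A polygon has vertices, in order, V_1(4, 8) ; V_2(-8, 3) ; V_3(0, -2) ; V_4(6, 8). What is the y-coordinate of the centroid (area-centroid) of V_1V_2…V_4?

Apply the surveyor's formula. First the cross-terms c_i = x_i·y_{i+1} − x_{i+1}·y_i:
  76, 16, 12, 16  ⇒  2A = 120, A = 60.
Then Σ (y_i + y_{i+1})·c_i = 1180, so ȳ = 1180 / (6·60) = 59/18.

59/18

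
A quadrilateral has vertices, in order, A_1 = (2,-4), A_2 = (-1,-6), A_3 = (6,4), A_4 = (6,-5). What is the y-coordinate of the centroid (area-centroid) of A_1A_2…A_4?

Apply the surveyor's formula. First the cross-terms c_i = x_i·y_{i+1} − x_{i+1}·y_i:
  -16, 32, -54, -14  ⇒  2A = -52, A = -26.
Then Σ (y_i + y_{i+1})·c_i = 276, so ȳ = 276 / (6·(-26)) = -23/13.

-23/13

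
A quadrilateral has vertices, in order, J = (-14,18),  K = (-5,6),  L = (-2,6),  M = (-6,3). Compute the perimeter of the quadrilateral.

40

|JK| = √((9)² + (-12)²) = √225 = 15
|KL| = √((3)² + (0)²) = √9 = 3
|LM| = √((-4)² + (-3)²) = √25 = 5
|MJ| = √((-8)² + (15)²) = √289 = 17
Perimeter = 15 + 3 + 5 + 17 = 40.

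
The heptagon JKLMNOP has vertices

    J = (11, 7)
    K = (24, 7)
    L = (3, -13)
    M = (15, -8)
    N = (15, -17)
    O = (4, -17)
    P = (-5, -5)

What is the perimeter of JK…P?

110

|JK| = √((13)² + (0)²) = √169 = 13
|KL| = √((-21)² + (-20)²) = √841 = 29
|LM| = √((12)² + (5)²) = √169 = 13
|MN| = √((0)² + (-9)²) = √81 = 9
|NO| = √((-11)² + (0)²) = √121 = 11
|OP| = √((-9)² + (12)²) = √225 = 15
|PJ| = √((16)² + (12)²) = √400 = 20
Perimeter = 13 + 29 + 13 + 9 + 11 + 15 + 20 = 110.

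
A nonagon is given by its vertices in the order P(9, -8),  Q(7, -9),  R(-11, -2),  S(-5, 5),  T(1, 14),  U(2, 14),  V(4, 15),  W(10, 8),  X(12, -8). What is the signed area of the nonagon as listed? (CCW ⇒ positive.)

Σ = (-25) + (-113) + (-65) + (-75) + (-14) + (-26) + (-118) + (-176) + (-24) = -636
Signed area = Σ/2 = -318 (negative ⇒ clockwise traversal).

-318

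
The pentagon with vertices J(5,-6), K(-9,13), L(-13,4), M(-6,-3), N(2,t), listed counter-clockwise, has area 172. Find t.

-13

Write out the shoelace sum; only the two edges meeting at N involve t:
2·Area = [((-6)·t − 2·(-3)) + (2·(-6) − 5·t)] + 207
       = -11·t + 201 = 344
⇒ t = -13.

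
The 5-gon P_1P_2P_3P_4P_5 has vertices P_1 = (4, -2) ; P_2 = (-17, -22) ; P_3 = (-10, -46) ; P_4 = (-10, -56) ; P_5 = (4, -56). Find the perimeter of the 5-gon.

|P_1P_2| = √((-21)² + (-20)²) = √841 = 29
|P_2P_3| = √((7)² + (-24)²) = √625 = 25
|P_3P_4| = √((0)² + (-10)²) = √100 = 10
|P_4P_5| = √((14)² + (0)²) = √196 = 14
|P_5P_1| = √((0)² + (54)²) = √2916 = 54
Perimeter = 29 + 25 + 10 + 14 + 54 = 132.

132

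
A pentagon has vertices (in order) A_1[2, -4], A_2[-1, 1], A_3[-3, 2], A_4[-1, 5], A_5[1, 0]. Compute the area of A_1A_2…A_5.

Apply the surveyor's formula: 2A = Σ (x_i·y_{i+1} − x_{i+1}·y_i), indices taken mod 5.
Σ = (-2) + (1) + (-13) + (-5) + (-4) = -23
Area = |Σ|/2 = 11.5.

11.5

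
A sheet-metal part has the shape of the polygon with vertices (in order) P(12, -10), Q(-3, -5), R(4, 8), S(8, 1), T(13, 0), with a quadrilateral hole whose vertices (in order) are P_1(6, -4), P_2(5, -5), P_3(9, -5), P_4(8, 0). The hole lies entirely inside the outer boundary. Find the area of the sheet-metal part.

139.5

Outer boundary:
Σ = (-90) + (-4) + (-60) + (-13) + (-130) = -297
Area = |Σ|/2 = 148.5.
Hole:
Apply Gauss's area formula: 2A = Σ (x_i·y_{i+1} − x_{i+1}·y_i), indices taken mod 4.
Σ = (-10) + (20) + (40) + (-32) = 18
Area = |Σ|/2 = 9.
Net area = 148.5 − 9 = 139.5.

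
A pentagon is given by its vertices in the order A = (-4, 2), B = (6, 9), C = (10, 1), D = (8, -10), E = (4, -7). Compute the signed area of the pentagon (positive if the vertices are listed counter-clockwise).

-138

Σ = (-48) + (-84) + (-108) + (-16) + (-20) = -276
Signed area = Σ/2 = -138 (negative ⇒ clockwise traversal).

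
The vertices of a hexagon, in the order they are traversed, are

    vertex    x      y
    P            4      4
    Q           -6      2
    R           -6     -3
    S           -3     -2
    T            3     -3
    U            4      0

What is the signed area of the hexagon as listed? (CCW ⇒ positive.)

54

Σ = (32) + (30) + (3) + (15) + (12) + (16) = 108
Signed area = Σ/2 = 54 (positive ⇒ counter-clockwise traversal).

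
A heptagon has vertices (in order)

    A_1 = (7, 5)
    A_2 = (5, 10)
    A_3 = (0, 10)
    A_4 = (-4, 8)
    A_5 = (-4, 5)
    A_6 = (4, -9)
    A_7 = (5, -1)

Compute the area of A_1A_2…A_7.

118

Σ = (45) + (50) + (40) + (12) + (16) + (41) + (32) = 236
Area = |Σ|/2 = 118.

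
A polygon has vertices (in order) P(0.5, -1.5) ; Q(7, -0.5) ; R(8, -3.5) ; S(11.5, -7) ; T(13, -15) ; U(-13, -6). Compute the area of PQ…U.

179

Cross-terms: 10.25, -20.5, -15.75, -81.5, -273, 22.5  ⇒  Σ = -358
Area = |Σ|/2 = 179.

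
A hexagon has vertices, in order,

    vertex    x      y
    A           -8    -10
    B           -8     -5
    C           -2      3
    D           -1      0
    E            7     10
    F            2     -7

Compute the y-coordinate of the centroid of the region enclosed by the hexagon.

Apply the shoelace (surveyor's) formula. First the cross-terms c_i = x_i·y_{i+1} − x_{i+1}·y_i:
  -40, -34, 3, -10, -69, -76  ⇒  2A = -226, A = -113.
Then Σ (y_i + y_{i+1})·c_i = 1662, so ȳ = 1662 / (6·(-113)) = -277/113.

-277/113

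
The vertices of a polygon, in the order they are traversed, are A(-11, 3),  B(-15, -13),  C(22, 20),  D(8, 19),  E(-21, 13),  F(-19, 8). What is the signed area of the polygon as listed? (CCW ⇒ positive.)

522.5

Apply the shoelace formula: 2A = Σ (x_i·y_{i+1} − x_{i+1}·y_i), indices taken mod 6.
Σ = (188) + (-14) + (258) + (503) + (79) + (31) = 1045
Signed area = Σ/2 = 522.5 (positive ⇒ counter-clockwise traversal).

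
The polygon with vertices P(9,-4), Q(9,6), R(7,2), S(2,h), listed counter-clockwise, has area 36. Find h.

Write out the shoelace sum; only the two edges meeting at S involve h:
2·Area = [(7·h − 2·2) + (2·(-4) − 9·h)] + 66
       = -2·h + 54 = 72
⇒ h = -9.

-9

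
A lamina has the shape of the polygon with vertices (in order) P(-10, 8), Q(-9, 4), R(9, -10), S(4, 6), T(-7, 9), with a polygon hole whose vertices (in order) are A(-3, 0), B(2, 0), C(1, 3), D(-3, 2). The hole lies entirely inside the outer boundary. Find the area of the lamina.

134.5

Outer boundary:
Cross-terms: 32, 54, 94, 78, 34  ⇒  Σ = 292
Area = |Σ|/2 = 146.
Hole:
Apply the shoelace (surveyor's) formula: 2A = Σ (x_i·y_{i+1} − x_{i+1}·y_i), indices taken mod 4.
A→B: (-3)(0) − (2)(0) = 0
B→C: (2)(3) − (1)(0) = 6
C→D: (1)(2) − (-3)(3) = 11
D→A: (-3)(0) − (-3)(2) = 6
Σ = 23
Area = |Σ|/2 = 11.5.
Net area = 146 − 11.5 = 134.5.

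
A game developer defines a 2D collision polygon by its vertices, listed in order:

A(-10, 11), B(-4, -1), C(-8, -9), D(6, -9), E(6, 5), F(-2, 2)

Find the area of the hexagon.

156

Apply Gauss's area formula: 2A = Σ (x_i·y_{i+1} − x_{i+1}·y_i), indices taken mod 6.
Σ = (54) + (28) + (126) + (84) + (22) + (-2) = 312
Area = |Σ|/2 = 156.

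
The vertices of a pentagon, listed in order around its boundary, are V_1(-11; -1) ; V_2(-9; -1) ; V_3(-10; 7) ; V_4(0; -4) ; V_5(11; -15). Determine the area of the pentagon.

81.5

Apply the shoelace formula: 2A = Σ (x_i·y_{i+1} − x_{i+1}·y_i), indices taken mod 5.
V_1→V_2: (-11)(-1) − (-9)(-1) = 2
V_2→V_3: (-9)(7) − (-10)(-1) = -73
V_3→V_4: (-10)(-4) − (0)(7) = 40
V_4→V_5: (0)(-15) − (11)(-4) = 44
V_5→V_1: (11)(-1) − (-11)(-15) = -176
Σ = -163
Area = |Σ|/2 = 81.5.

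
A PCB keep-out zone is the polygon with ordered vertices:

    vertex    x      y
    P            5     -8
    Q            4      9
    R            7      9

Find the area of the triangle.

Σ = (77) + (-27) + (-101) = -51
Area = |Σ|/2 = 25.5.

25.5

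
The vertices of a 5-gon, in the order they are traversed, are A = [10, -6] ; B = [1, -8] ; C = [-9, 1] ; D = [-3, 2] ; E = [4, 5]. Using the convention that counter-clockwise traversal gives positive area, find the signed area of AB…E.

-128.5

Σ = (-74) + (-71) + (-15) + (-23) + (-74) = -257
Signed area = Σ/2 = -128.5 (negative ⇒ clockwise traversal).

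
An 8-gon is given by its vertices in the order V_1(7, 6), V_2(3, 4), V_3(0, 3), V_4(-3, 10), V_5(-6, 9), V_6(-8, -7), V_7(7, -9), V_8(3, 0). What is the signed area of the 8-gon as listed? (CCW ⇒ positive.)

Apply the shoelace (surveyor's) formula: 2A = Σ (x_i·y_{i+1} − x_{i+1}·y_i), indices taken mod 8.
V_1→V_2: (7)(4) − (3)(6) = 10
V_2→V_3: (3)(3) − (0)(4) = 9
V_3→V_4: (0)(10) − (-3)(3) = 9
V_4→V_5: (-3)(9) − (-6)(10) = 33
V_5→V_6: (-6)(-7) − (-8)(9) = 114
V_6→V_7: (-8)(-9) − (7)(-7) = 121
V_7→V_8: (7)(0) − (3)(-9) = 27
V_8→V_1: (3)(6) − (7)(0) = 18
Σ = 341
Signed area = Σ/2 = 170.5 (positive ⇒ counter-clockwise traversal).

170.5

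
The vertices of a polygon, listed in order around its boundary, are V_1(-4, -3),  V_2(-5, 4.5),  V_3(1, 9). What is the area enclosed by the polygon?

Apply the surveyor's formula: 2A = Σ (x_i·y_{i+1} − x_{i+1}·y_i), indices taken mod 3.
Cross-terms: -33, -49.5, 33  ⇒  Σ = -49.5
Area = |Σ|/2 = 24.75.

24.75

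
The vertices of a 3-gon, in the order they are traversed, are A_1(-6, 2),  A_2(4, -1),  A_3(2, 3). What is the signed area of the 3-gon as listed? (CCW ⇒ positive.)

Apply the shoelace (surveyor's) formula: 2A = Σ (x_i·y_{i+1} − x_{i+1}·y_i), indices taken mod 3.
Cross-terms: -2, 14, 22  ⇒  Σ = 34
Signed area = Σ/2 = 17 (positive ⇒ counter-clockwise traversal).

17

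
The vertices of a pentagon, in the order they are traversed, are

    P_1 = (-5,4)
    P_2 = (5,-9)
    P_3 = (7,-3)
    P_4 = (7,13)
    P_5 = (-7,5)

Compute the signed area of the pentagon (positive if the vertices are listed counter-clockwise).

Apply the shoelace (surveyor's) formula: 2A = Σ (x_i·y_{i+1} − x_{i+1}·y_i), indices taken mod 5.
P_1→P_2: (-5)(-9) − (5)(4) = 25
P_2→P_3: (5)(-3) − (7)(-9) = 48
P_3→P_4: (7)(13) − (7)(-3) = 112
P_4→P_5: (7)(5) − (-7)(13) = 126
P_5→P_1: (-7)(4) − (-5)(5) = -3
Σ = 308
Signed area = Σ/2 = 154 (positive ⇒ counter-clockwise traversal).

154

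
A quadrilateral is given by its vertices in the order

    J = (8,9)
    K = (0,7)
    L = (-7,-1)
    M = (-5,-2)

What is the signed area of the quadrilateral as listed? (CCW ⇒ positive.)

Apply Gauss's area formula: 2A = Σ (x_i·y_{i+1} − x_{i+1}·y_i), indices taken mod 4.
Cross-terms: 56, 49, 9, -29  ⇒  Σ = 85
Signed area = Σ/2 = 42.5 (positive ⇒ counter-clockwise traversal).

42.5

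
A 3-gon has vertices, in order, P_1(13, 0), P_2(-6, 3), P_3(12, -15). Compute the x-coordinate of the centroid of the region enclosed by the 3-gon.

Apply Gauss's area formula. First the cross-terms c_i = x_i·y_{i+1} − x_{i+1}·y_i:
  39, 54, 195  ⇒  2A = 288, A = 144.
Then Σ (x_i + x_{i+1})·c_i = 5472, so x̄ = 5472 / (6·144) = 19/3.

19/3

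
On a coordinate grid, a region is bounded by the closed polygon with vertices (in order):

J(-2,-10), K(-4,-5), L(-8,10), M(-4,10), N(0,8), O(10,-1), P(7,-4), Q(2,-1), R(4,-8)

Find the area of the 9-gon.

Apply the shoelace formula: 2A = Σ (x_i·y_{i+1} − x_{i+1}·y_i), indices taken mod 9.
Σ = (-30) + (-80) + (-40) + (-32) + (-80) + (-33) + (1) + (-12) + (-56) = -362
Area = |Σ|/2 = 181.

181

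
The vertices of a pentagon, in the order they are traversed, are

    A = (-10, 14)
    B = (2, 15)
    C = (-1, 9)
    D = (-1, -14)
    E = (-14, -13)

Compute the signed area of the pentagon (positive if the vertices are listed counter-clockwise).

-315.5

Apply the shoelace formula: 2A = Σ (x_i·y_{i+1} − x_{i+1}·y_i), indices taken mod 5.
Σ = (-178) + (33) + (23) + (-183) + (-326) = -631
Signed area = Σ/2 = -315.5 (negative ⇒ clockwise traversal).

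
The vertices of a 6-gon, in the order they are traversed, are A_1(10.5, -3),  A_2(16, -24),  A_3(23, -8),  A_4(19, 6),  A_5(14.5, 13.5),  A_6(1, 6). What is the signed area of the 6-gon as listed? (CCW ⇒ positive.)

343.5

Apply the shoelace formula: 2A = Σ (x_i·y_{i+1} − x_{i+1}·y_i), indices taken mod 6.
Σ = (-204) + (424) + (290) + (169.5) + (73.5) + (-66) = 687
Signed area = Σ/2 = 343.5 (positive ⇒ counter-clockwise traversal).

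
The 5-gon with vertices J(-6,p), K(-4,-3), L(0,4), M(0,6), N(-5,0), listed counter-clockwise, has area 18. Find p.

Write out the shoelace sum; only the two edges meeting at J involve p:
2·Area = [((-5)·p − (-6)·0) + ((-6)·(-3) − (-4)·p)] + 14
       = -1·p + 32 = 36
⇒ p = -4.

-4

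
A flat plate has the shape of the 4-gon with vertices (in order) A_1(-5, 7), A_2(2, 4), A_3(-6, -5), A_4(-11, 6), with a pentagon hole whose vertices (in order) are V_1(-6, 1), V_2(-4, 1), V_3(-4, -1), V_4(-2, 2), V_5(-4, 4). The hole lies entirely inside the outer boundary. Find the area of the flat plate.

71

Outer boundary:
Cross-terms: -34, 14, -91, -47  ⇒  Σ = -158
Area = |Σ|/2 = 79.
Hole:
Apply Gauss's area formula: 2A = Σ (x_i·y_{i+1} − x_{i+1}·y_i), indices taken mod 5.
Cross-terms: -2, 8, -10, 0, 20  ⇒  Σ = 16
Area = |Σ|/2 = 8.
Net area = 79 − 8 = 71.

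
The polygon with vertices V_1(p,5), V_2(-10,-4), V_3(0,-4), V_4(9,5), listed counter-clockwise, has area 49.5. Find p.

8

The doubled signed area Σ (x_i y_{i+1} − x_{i+1} y_i) is linear in p.
With p=0 it equals 171; the coefficient of p is -9 (from the two edges through V_1).
So -9·p + 171 = 2·49.5 = 99 ⇒ p = 8.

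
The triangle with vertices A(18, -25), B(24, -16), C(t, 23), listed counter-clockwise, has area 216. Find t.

The doubled signed area Σ (x_i y_{i+1} − x_{i+1} y_i) is linear in t.
With t=0 it equals 450; the coefficient of t is -9 (from the two edges through C).
So -9·t + 450 = 2·216 = 432 ⇒ t = 2.

2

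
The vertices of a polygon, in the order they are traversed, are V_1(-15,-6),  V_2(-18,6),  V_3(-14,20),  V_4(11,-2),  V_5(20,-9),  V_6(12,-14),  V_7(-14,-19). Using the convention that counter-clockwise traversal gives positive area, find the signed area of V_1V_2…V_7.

-761

Apply the surveyor's formula: 2A = Σ (x_i·y_{i+1} − x_{i+1}·y_i), indices taken mod 7.
Cross-terms: -198, -276, -192, -59, -172, -424, -201  ⇒  Σ = -1522
Signed area = Σ/2 = -761 (negative ⇒ clockwise traversal).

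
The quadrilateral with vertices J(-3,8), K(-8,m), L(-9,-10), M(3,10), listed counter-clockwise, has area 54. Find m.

-5

Write out the shoelace sum; only the two edges meeting at K involve m:
2·Area = [((-3)·m − (-8)·8) + ((-8)·(-10) − (-9)·m)] + -6
       = 6·m + 138 = 108
⇒ m = -5.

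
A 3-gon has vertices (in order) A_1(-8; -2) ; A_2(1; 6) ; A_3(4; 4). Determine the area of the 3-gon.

A_1→A_2: (-8)(6) − (1)(-2) = -46
A_2→A_3: (1)(4) − (4)(6) = -20
A_3→A_1: (4)(-2) − (-8)(4) = 24
Σ = -42
Area = |Σ|/2 = 21.

21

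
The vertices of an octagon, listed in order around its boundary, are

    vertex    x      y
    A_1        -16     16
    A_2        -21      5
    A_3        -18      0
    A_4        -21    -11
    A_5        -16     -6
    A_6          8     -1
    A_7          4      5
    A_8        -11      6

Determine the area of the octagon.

A_1→A_2: (-16)(5) − (-21)(16) = 256
A_2→A_3: (-21)(0) − (-18)(5) = 90
A_3→A_4: (-18)(-11) − (-21)(0) = 198
A_4→A_5: (-21)(-6) − (-16)(-11) = -50
A_5→A_6: (-16)(-1) − (8)(-6) = 64
A_6→A_7: (8)(5) − (4)(-1) = 44
A_7→A_8: (4)(6) − (-11)(5) = 79
A_8→A_1: (-11)(16) − (-16)(6) = -80
Σ = 601
Area = |Σ|/2 = 300.5.

300.5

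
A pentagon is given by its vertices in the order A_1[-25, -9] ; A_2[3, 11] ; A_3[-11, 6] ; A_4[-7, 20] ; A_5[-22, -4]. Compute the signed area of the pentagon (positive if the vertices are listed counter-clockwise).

A_1→A_2: (-25)(11) − (3)(-9) = -248
A_2→A_3: (3)(6) − (-11)(11) = 139
A_3→A_4: (-11)(20) − (-7)(6) = -178
A_4→A_5: (-7)(-4) − (-22)(20) = 468
A_5→A_1: (-22)(-9) − (-25)(-4) = 98
Σ = 279
Signed area = Σ/2 = 139.5 (positive ⇒ counter-clockwise traversal).

139.5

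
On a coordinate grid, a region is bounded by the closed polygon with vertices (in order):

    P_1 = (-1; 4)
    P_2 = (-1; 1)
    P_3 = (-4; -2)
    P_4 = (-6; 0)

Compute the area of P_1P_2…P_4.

13.5

Apply Gauss's area formula: 2A = Σ (x_i·y_{i+1} − x_{i+1}·y_i), indices taken mod 4.
Σ = (3) + (6) + (-12) + (-24) = -27
Area = |Σ|/2 = 13.5.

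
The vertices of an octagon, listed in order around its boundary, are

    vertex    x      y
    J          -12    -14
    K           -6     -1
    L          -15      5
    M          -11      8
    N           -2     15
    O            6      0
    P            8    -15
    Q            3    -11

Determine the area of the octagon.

364

Σ = (-72) + (-45) + (-65) + (-149) + (-90) + (-90) + (-43) + (-174) = -728
Area = |Σ|/2 = 364.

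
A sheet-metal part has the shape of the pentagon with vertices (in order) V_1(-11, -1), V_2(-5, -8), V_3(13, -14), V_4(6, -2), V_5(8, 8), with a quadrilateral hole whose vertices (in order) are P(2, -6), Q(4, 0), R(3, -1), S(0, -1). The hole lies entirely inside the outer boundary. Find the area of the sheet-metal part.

Outer boundary:
Cross-terms: 83, 174, 58, 64, 80  ⇒  Σ = 459
Area = |Σ|/2 = 229.5.
Hole:
Apply the shoelace (surveyor's) formula: 2A = Σ (x_i·y_{i+1} − x_{i+1}·y_i), indices taken mod 4.
Σ = (24) + (-4) + (-3) + (2) = 19
Area = |Σ|/2 = 9.5.
Net area = 229.5 − 9.5 = 220.

220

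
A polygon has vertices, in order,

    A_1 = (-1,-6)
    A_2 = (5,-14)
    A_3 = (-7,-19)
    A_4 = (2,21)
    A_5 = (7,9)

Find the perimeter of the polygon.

|A_1A_2| = √((6)² + (-8)²) = √100 = 10
|A_2A_3| = √((-12)² + (-5)²) = √169 = 13
|A_3A_4| = √((9)² + (40)²) = √1681 = 41
|A_4A_5| = √((5)² + (-12)²) = √169 = 13
|A_5A_1| = √((-8)² + (-15)²) = √289 = 17
Perimeter = 10 + 13 + 41 + 13 + 17 = 94.

94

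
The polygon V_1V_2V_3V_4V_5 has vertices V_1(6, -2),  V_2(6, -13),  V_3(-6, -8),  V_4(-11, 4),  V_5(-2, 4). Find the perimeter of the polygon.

56

|V_1V_2| = √((0)² + (-11)²) = √121 = 11
|V_2V_3| = √((-12)² + (5)²) = √169 = 13
|V_3V_4| = √((-5)² + (12)²) = √169 = 13
|V_4V_5| = √((9)² + (0)²) = √81 = 9
|V_5V_1| = √((8)² + (-6)²) = √100 = 10
Perimeter = 11 + 13 + 13 + 9 + 10 = 56.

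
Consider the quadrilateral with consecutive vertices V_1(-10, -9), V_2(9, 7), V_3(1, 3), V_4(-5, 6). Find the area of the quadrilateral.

78.5

Σ = (11) + (20) + (21) + (105) = 157
Area = |Σ|/2 = 78.5.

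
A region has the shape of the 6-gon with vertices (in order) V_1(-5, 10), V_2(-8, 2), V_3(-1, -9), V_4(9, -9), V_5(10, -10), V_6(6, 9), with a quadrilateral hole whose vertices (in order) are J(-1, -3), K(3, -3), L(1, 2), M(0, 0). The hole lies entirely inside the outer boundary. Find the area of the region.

234

Outer boundary:
V_1→V_2: (-5)(2) − (-8)(10) = 70
V_2→V_3: (-8)(-9) − (-1)(2) = 74
V_3→V_4: (-1)(-9) − (9)(-9) = 90
V_4→V_5: (9)(-10) − (10)(-9) = 0
V_5→V_6: (10)(9) − (6)(-10) = 150
V_6→V_1: (6)(10) − (-5)(9) = 105
Σ = 489
Area = |Σ|/2 = 244.5.
Hole:
Σ = (12) + (9) + (0) + (0) = 21
Area = |Σ|/2 = 10.5.
Net area = 244.5 − 10.5 = 234.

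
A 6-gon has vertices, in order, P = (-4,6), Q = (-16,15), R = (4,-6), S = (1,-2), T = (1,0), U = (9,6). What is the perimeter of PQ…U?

|PQ| = √((-12)² + (9)²) = √225 = 15
|QR| = √((20)² + (-21)²) = √841 = 29
|RS| = √((-3)² + (4)²) = √25 = 5
|ST| = √((0)² + (2)²) = √4 = 2
|TU| = √((8)² + (6)²) = √100 = 10
|UP| = √((-13)² + (0)²) = √169 = 13
Perimeter = 15 + 29 + 5 + 2 + 10 + 13 = 74.

74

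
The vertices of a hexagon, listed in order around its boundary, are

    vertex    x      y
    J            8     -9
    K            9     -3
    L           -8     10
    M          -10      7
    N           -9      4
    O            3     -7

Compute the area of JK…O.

135

Σ = (57) + (66) + (44) + (23) + (51) + (29) = 270
Area = |Σ|/2 = 135.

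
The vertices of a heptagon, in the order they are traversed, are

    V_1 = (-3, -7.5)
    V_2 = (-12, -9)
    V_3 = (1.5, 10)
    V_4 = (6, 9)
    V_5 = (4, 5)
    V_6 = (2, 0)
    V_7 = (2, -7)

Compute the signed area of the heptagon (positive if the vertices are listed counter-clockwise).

Apply the shoelace (surveyor's) formula: 2A = Σ (x_i·y_{i+1} − x_{i+1}·y_i), indices taken mod 7.
Σ = (-63) + (-106.5) + (-46.5) + (-6) + (-10) + (-14) + (-36) = -282
Signed area = Σ/2 = -141 (negative ⇒ clockwise traversal).

-141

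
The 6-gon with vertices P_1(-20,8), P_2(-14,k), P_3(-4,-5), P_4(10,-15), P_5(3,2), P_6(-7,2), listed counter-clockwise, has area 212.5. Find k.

The doubled signed area Σ (x_i y_{i+1} − x_{i+1} y_i) is linear in k.
With k=0 it equals 361; the coefficient of k is -16 (from the two edges through P_2).
So -16·k + 361 = 2·212.5 = 425 ⇒ k = -4.

-4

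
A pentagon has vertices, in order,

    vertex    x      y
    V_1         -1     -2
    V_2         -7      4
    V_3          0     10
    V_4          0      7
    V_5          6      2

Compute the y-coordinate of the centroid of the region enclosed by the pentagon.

Apply the shoelace formula. First the cross-terms c_i = x_i·y_{i+1} − x_{i+1}·y_i:
  -18, -70, 0, -42, -10  ⇒  2A = -140, A = -70.
Then Σ (y_i + y_{i+1})·c_i = -1394, so ȳ = -1394 / (6·(-70)) = 697/210.

697/210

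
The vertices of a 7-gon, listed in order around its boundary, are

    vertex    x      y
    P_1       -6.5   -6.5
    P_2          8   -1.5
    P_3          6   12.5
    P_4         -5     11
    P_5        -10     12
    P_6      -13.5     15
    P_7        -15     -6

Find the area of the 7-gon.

362.875

Apply the shoelace formula: 2A = Σ (x_i·y_{i+1} − x_{i+1}·y_i), indices taken mod 7.
Σ = (61.75) + (109) + (128.5) + (50) + (12) + (306) + (58.5) = 725.75
Area = |Σ|/2 = 362.875.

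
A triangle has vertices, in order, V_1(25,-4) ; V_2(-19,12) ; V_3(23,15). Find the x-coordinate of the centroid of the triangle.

Apply the shoelace formula. First the cross-terms c_i = x_i·y_{i+1} − x_{i+1}·y_i:
  224, -561, -467  ⇒  2A = -804, A = -402.
Then Σ (x_i + x_{i+1})·c_i = -23316, so x̄ = -23316 / (6·(-402)) = 29/3.

29/3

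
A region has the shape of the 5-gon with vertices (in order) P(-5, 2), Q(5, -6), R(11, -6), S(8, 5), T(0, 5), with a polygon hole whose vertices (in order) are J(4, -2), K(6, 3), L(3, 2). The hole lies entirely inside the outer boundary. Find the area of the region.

105.5

Outer boundary:
Apply the surveyor's formula: 2A = Σ (x_i·y_{i+1} − x_{i+1}·y_i), indices taken mod 5.
Σ = (20) + (36) + (103) + (40) + (25) = 224
Area = |Σ|/2 = 112.
Hole:
Apply the surveyor's formula: 2A = Σ (x_i·y_{i+1} − x_{i+1}·y_i), indices taken mod 3.
Σ = (24) + (3) + (-14) = 13
Area = |Σ|/2 = 6.5.
Net area = 112 − 6.5 = 105.5.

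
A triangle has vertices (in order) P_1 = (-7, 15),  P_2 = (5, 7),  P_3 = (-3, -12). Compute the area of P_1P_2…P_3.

Apply Gauss's area formula: 2A = Σ (x_i·y_{i+1} − x_{i+1}·y_i), indices taken mod 3.
Σ = (-124) + (-39) + (-129) = -292
Area = |Σ|/2 = 146.

146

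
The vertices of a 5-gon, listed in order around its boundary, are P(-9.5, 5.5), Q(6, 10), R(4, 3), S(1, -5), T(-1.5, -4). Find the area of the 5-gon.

115.375

Σ = (-128) + (-22) + (-23) + (-11.5) + (-46.25) = -230.75
Area = |Σ|/2 = 115.375.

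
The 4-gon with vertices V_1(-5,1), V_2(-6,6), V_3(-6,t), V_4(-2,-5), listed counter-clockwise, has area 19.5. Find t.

-6

Write out the shoelace sum; only the two edges meeting at V_3 involve t:
2·Area = [((-6)·t − (-6)·6) + ((-6)·(-5) − (-2)·t)] + -51
       = -4·t + 15 = 39
⇒ t = -6.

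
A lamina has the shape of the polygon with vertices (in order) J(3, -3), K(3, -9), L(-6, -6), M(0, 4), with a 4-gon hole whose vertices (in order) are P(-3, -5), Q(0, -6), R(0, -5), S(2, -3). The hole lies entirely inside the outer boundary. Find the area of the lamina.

58.5

Outer boundary:
Apply the surveyor's formula: 2A = Σ (x_i·y_{i+1} − x_{i+1}·y_i), indices taken mod 4.
Σ = (-18) + (-72) + (-24) + (-12) = -126
Area = |Σ|/2 = 63.
Hole:
Apply the surveyor's formula: 2A = Σ (x_i·y_{i+1} − x_{i+1}·y_i), indices taken mod 4.
Σ = (18) + (0) + (10) + (-19) = 9
Area = |Σ|/2 = 4.5.
Net area = 63 − 4.5 = 58.5.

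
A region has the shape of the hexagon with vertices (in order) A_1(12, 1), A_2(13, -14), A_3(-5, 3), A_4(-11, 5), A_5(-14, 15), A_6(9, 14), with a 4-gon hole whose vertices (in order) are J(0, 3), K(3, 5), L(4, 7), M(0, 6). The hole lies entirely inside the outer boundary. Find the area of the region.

386.5

Outer boundary:
Apply the surveyor's formula: 2A = Σ (x_i·y_{i+1} − x_{i+1}·y_i), indices taken mod 6.
Cross-terms: -181, -31, 8, -95, -331, -159  ⇒  Σ = -789
Area = |Σ|/2 = 394.5.
Hole:
Apply the shoelace (surveyor's) formula: 2A = Σ (x_i·y_{i+1} − x_{i+1}·y_i), indices taken mod 4.
Cross-terms: -9, 1, 24, 0  ⇒  Σ = 16
Area = |Σ|/2 = 8.
Net area = 394.5 − 8 = 386.5.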